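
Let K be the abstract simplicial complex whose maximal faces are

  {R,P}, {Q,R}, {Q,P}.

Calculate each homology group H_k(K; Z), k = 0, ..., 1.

Fix the vertex order P < Q < R and write every simplex with vertices in increasing order. Then dim K = 1 and the simplices of K are:

  0-simplices (3): P, Q, R
  1-simplices (3): PQ, PR, QR

Hence C_0 ≅ Z^3, C_1 ≅ Z^3.

The boundary map ∂_1: C_1 → C_0 is given by ∂[p,q] = [q] − [p]. For instance
  ∂PR = R − P.
The 3×3 boundary matrix has rank 2 and Smith normal form diag(1,1).

Computing H_k = (kernel of ∂_k) / (image of ∂_{k+1}):

  H_0: rank C_0 − rank ∂_1 = 3 − 2 = 1, and the invariant factors of ∂_1 are all 1, so H_0 = Z.
  H_1: rank ker ∂_1 − rank ∂_2 = (3 − 2) − 0 = 1, and there is no ∂_2, so H_1 = Z.

H_0 ≅ Z,  H_1 ≅ Z.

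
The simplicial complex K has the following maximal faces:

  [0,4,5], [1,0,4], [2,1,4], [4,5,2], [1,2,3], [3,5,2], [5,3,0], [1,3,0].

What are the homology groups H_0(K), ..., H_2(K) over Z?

Fix the vertex order 0 < 1 < 2 < 3 < 4 < 5 and write every simplex with vertices in increasing order. Then dim K = 2 and the simplices of K are:

  0-simplices (6): [0], [1], [2], [3], [4], [5]
  1-simplices (12): [0,1], [0,3], [0,4], [0,5], [1,2], [1,3], [1,4], [2,3], [2,4], [2,5], [3,5], [4,5]
  2-simplices (8): [0,1,3], [0,1,4], [0,3,5], [0,4,5], [1,2,3], [1,2,4], [2,3,5], [2,4,5]

Hence C_0 ≅ Z^6, C_1 ≅ Z^12, C_2 ≅ Z^8.

Boundary ∂_1: C_1 → C_0 is given by ∂[p,q] = [q] − [p].
The 6×12 boundary matrix has rank 5 and Smith normal form diag(1,1,1,1,1).

∂_2: C_2 → C_1 acts by ∂[p,q,r] = [q,r] − [p,r] + [p,q]. For instance
  ∂[0,4,5] = [4,5] − [0,5] + [0,4],
  ∂[0,1,4] = [1,4] − [0,4] + [0,1].
As a 12×8 matrix over Z this has rank 7, with invariant factors (1,1,1,1,1,1,1).

Reading off H_k = ker ∂_k / im ∂_{k+1}:

  H_0: rank C_0 − rank ∂_1 = 6 − 5 = 1, and the invariant factors of ∂_1 are all 1, so H_0 ≅ Z.
  H_1: rank ker ∂_1 − rank ∂_2 = (12 − 5) − 7 = 0, and the invariant factors of ∂_2 are all 1, so H_1 ≅ 0.
  H_2: rank ker ∂_2 − rank ∂_3 = (8 − 7) − 0 = 1, and there is no ∂_3, so H_2 ≅ Z.

As a check, the Euler characteristic is 6 − 12 + 8 = 2, which agrees with 1 − 0 + 1 = 2.

H_0 = Z,  H_1 = 0,  H_2 = Z.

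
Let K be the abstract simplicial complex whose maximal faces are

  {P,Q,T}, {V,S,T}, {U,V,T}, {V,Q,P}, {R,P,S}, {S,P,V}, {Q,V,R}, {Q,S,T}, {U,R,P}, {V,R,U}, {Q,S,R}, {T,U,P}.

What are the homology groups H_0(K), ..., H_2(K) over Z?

H_0 ≅ Z,  H_1 ≅ Z/2,  H_2 = 0.

K has 7 vertices, 18 edges, 12 triangles.
rank ∂_0 = 0, rank ∂_1 = 6 ⇒ b_0 = 7 − 0 − 6 = 1; all invariant factors of ∂_1 are 1 so no torsion. So H_0 ≅ Z.
rank ∂_1 = 6, rank ∂_2 = 12 ⇒ b_1 = 18 − 6 − 12 = 0; ∂_2 has invariant factor(s) [2] giving torsion. So H_1 ≅ Z/2.
rank ∂_2 = 12, rank ∂_3 = 0 ⇒ b_2 = 12 − 12 − 0 = 0. So H_2 ≅ 0.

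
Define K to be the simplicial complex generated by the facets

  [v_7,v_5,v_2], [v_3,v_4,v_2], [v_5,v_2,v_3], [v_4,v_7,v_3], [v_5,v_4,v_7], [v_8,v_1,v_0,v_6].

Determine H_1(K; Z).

H_1 ≅ Z.

Take the total order v_0 < v_1 < v_2 < v_3 < v_4 < v_5 < v_6 < v_7 < v_8 on the vertex set. Then K (dimension 3) consists of the simplices:

  0-simplices (9): [v_0], [v_1], [v_2], [v_3], [v_4], [v_5], [v_6], [v_7], [v_8]
  1-simplices (16): (16 of them)
  2-simplices (9): [v_0,v_1,v_6], [v_0,v_1,v_8], [v_0,v_6,v_8], [v_1,v_6,v_8], [v_2,v_3,v_4], [v_2,v_3,v_5], [v_2,v_5,v_7], [v_3,v_4,v_7], [v_4,v_5,v_7]
  3-simplices (1): [v_0,v_1,v_6,v_8]

Hence C_0 ≅ Z^9, C_1 ≅ Z^16, C_2 ≅ Z^9, C_3 ≅ Z^1.

The boundary map ∂_1: C_1 → C_0 is given by ∂[p,q] = [q] − [p].
As a 9×16 matrix over Z this has rank 7, with invariant factors (1,1,1,1,1,1,1).

The boundary map ∂_2: C_2 → C_1 maps a triangle to the signed sum of its edges. For instance
  ∂[v_2,v_5,v_7] = [v_5,v_7] − [v_2,v_7] + [v_2,v_5],
  ∂[v_2,v_3,v_4] = [v_3,v_4] − [v_2,v_4] + [v_2,v_3].
This gives a 16×9 integer matrix of rank 8; reducing to Smith normal form yields diagonal entries (1,1,1,1,1,1,1,1).

Boundary ∂_3: C_3 → C_2 sends each 3-simplex σ to the alternating sum Σ_i (−1)^i (σ with its i-th vertex removed). For instance
  ∂[v_0,v_1,v_6,v_8] = [v_1,v_6,v_8] − [v_0,v_6,v_8] + [v_0,v_1,v_8] − [v_0,v_1,v_6].
The 9×1 boundary matrix has rank 1 and Smith normal form diag(1).

Now H_k = ker ∂_k / im ∂_{k+1}, so:

  H_1: rank ker ∂_1 − rank ∂_2 = (16 − 7) − 8 = 1, and the invariant factors of ∂_2 are all 1, so H_1 = Z.

(K is a triangulation of the disjoint union of the Möbius band and the 3-simplex.)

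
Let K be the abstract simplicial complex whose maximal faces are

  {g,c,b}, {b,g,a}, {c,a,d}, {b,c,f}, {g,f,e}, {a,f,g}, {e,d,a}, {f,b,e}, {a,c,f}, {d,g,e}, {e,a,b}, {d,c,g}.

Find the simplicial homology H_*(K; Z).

H_0 ≅ Z,  H_1 ≅ Z_2,  H_2 = 0.

We work with the vertex ordering a < b < c < d < e < f < g. The simplices of K, each written with vertices in increasing order, are:

  0-simplices (7): a, b, c, d, e, f, g
  1-simplices (18): ab, ac, ad, ae, af, ag, bc, be, bf, bg, cd, cf, cg, de, dg, ef, eg, fg
  2-simplices (12): abe, abg, acd, acf, ade, afg, bcf, bcg, bef, cdg, deg, efg

Hence C_0 ≅ Z^7, C_1 ≅ Z^18, C_2 ≅ Z^12.

Boundary ∂_1: C_1 → C_0 is given by ∂[p,q] = [q] − [p].
This gives a 7×18 integer matrix of rank 6; reducing to Smith normal form yields diagonal entries (1,1,1,1,1,1).

∂_2: C_2 → C_1 sends each 2-simplex [p,q,r] to [q,r] − [p,r] + [p,q]. For instance
  ∂efg = fg − eg + ef,
  ∂acf = cf − af + ac.
The resulting 18×12 matrix has rank 12, and its Smith normal form has invariant factors (1,1,1,1,1,1,1,1,1,1,1,2).

Reading off H_k = ker ∂_k / im ∂_{k+1}:

  H_0: rank C_0 − rank ∂_1 = 7 − 6 = 1, and the invariant factors of ∂_1 are all 1, so H_0 ≅ Z.
  H_1: rank ker ∂_1 − rank ∂_2 = (18 − 6) − 12 = 0, and ∂_2 has invariant factor 2 > 1, so H_1 ≅ Z_2.
  H_2: rank ker ∂_2 − rank ∂_3 = (12 − 12) − 0 = 0, and there is no ∂_3, so H_2 ≅ 0.

As a check, the Euler characteristic is 7 − 18 + 12 = 1, which agrees with 1 − 0 + 0 = 1.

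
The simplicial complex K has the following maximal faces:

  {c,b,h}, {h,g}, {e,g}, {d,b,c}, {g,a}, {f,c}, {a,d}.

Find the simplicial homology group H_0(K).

Fix the vertex order a < b < c < d < e < f < g < h and write every simplex with vertices in increasing order. Then dim K = 2 and the simplices of K are:

  0-simplices (8): a, b, c, d, e, f, g, h
  1-simplices (10): ad, ag, bc, bd, bh, cd, cf, ch, eg, gh
  2-simplices (2): bcd, bch

Hence C_0 ≅ Z^8, C_1 ≅ Z^10, C_2 ≅ Z^2.

The boundary map ∂_1: C_1 → C_0 is given by ∂[p,q] = [q] − [p]. For instance
  ∂bh = h − b.
The 8×10 boundary matrix has rank 7 and Smith normal form diag(1,1,1,1,1,1,1).

Boundary ∂_2: C_2 → C_1 sends each 2-simplex [p,q,r] to [q,r] − [p,r] + [p,q]. For instance
  ∂bcd = cd − bd + bc,
  ∂bch = ch − bh + bc.
The resulting 10×2 matrix has rank 2, and its Smith normal form has invariant factors (1,1).

Computing H_k = (kernel of ∂_k) / (image of ∂_{k+1}):

  H_0: rank C_0 − rank ∂_1 = 8 − 7 = 1, and the invariant factors of ∂_1 are all 1, so H_0 ≅ Z.

H_0 = Z.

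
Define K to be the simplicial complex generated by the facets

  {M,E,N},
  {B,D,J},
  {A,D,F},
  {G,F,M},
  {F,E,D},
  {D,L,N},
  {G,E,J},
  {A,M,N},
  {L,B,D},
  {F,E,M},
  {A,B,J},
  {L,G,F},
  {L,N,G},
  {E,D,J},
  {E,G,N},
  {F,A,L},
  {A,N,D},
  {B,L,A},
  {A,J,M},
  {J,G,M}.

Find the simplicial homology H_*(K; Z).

H_0 ≅ Z,  H_1 ≅ Z × Z/2,  H_2 = 0.

Take the total order A < B < D < E < F < G < J < L < M < N on the vertex set. Then K (dimension 2) consists of the simplices:

  0-simplices (10): A, B, D, E, F, G, J, L, M, N
  1-simplices (30): AB, AD, AF, AJ, AL, AM, AN, BD, BJ, BL, DE, DF, DJ, DL, DN, EF, EG, EJ, EM, EN, FG, FL, FM, GJ, GL, GM, GN, JM, LN, MN
  2-simplices (20): ABJ, ABL, ADF, ADN, AFL, AJM, AMN, BDJ, BDL, DEF, DEJ, DLN, EFM, EGJ, EGN, EMN, FGL, FGM, GJM, GLN

Hence C_0 ≅ Z^10, C_1 ≅ Z^30, C_2 ≅ Z^20.

Boundary ∂_1: C_1 → C_0 is given by ∂[p,q] = [q] − [p].
The resulting 10×30 matrix has rank 9, and its Smith normal form has invariant factors (1,1,1,1,1,1,1,1,1).

Boundary ∂_2: C_2 → C_1 maps a triangle to the signed sum of its edges. For instance
  ∂EGJ = GJ − EJ + EG,
  ∂FGL = GL − FL + FG.
The resulting 30×20 matrix has rank 20, and its Smith normal form has invariant factors (1,1,1,1,1,1,1,1,1,1,1,1,1,1,1,1,1,1,1,2).

Computing H_k = (kernel of ∂_k) / (image of ∂_{k+1}):

  H_0: rank C_0 − rank ∂_1 = 10 − 9 = 1, and the invariant factors of ∂_1 are all 1, so H_0 ≅ Z.
  H_1: rank ker ∂_1 − rank ∂_2 = (30 − 9) − 20 = 1, and ∂_2 has invariant factor 2 > 1, so H_1 ≅ Z × Z/2.
  H_2: rank ker ∂_2 − rank ∂_3 = (20 − 20) − 0 = 0, and there is no ∂_3, so H_2 ≅ 0.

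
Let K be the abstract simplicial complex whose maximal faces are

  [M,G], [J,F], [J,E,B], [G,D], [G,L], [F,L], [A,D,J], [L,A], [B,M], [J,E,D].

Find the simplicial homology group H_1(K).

H_1 = Z^3.

K has 9 vertices, 14 edges, 3 triangles.
rank ∂_1 = 8, rank ∂_2 = 3 ⇒ b_1 = 14 − 8 − 3 = 3; all invariant factors of ∂_2 are 1 so no torsion. So H_1 = Z^3.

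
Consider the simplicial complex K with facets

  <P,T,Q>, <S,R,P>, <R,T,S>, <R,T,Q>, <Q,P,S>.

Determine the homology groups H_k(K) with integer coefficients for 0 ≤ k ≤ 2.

Take the total order P < Q < R < S < T on the vertex set. Then K (dimension 2) consists of the simplices:

  0-simplices (5): P, Q, R, S, T
  1-simplices (10): PQ, PR, PS, PT, QR, QS, QT, RS, RT, ST
  2-simplices (5): PQS, PQT, PRS, QRT, RST

giving chain groups C_0 ≅ Z^5, C_1 ≅ Z^10, C_2 ≅ Z^5.

Boundary ∂_1: C_1 → C_0 is given by ∂[p,q] = [q] − [p]. For instance
  ∂QT = T − Q.
As a 5×10 matrix over Z this has rank 4, with invariant factors (1,1,1,1).

Boundary ∂_2: C_2 → C_1 sends each 2-simplex [p,q,r] to [q,r] − [p,r] + [p,q]. For instance
  ∂RST = ST − RT + RS,
  ∂PRS = RS − PS + PR.
The resulting 10×5 matrix has rank 5, and its Smith normal form has invariant factors (1,1,1,1,1).

Reading off H_k = ker ∂_k / im ∂_{k+1}:

  H_0: rank C_0 − rank ∂_1 = 5 − 4 = 1, and the invariant factors of ∂_1 are all 1, so H_0 ≅ Z.
  H_1: rank ker ∂_1 − rank ∂_2 = (10 − 4) − 5 = 1, and the invariant factors of ∂_2 are all 1, so H_1 ≅ Z.
  H_2: rank ker ∂_2 − rank ∂_3 = (5 − 5) − 0 = 0, and there is no ∂_3, so H_2 ≅ 0.

As a check, the Euler characteristic is 5 − 10 + 5 = 0, which agrees with 1 − 1 + 0 = 0.

H_0 ≅ Z,  H_1 ≅ Z,  H_2 = 0.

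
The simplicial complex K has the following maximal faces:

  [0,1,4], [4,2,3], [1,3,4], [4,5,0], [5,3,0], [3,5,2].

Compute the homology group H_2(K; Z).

H_2 = 0.

K has 6 vertices, 12 edges, 6 triangles.
rank ∂_2 = 6, rank ∂_3 = 0 ⇒ b_2 = 6 − 6 − 0 = 0. So H_2 = 0.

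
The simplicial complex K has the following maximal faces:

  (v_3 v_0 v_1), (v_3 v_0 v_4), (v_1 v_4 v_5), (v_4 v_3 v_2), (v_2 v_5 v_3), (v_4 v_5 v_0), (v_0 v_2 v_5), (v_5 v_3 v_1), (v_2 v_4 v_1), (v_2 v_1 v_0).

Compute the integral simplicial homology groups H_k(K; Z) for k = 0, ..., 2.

H_0 = Z,  H_1 = Z/2Z,  H_2 = 0.

Fix the vertex order v_0 < v_1 < v_2 < v_3 < v_4 < v_5 and write every simplex with vertices in increasing order. Then dim K = 2 and the simplices of K are:

  0-simplices (6): [v_0], [v_1], [v_2], [v_3], [v_4], [v_5]
  1-simplices (15): (15 of them)
  2-simplices (10): [v_0,v_1,v_2], [v_0,v_1,v_3], [v_0,v_2,v_5], [v_0,v_3,v_4], [v_0,v_4,v_5], [v_1,v_2,v_4], [v_1,v_3,v_5], [v_1,v_4,v_5], [v_2,v_3,v_4], [v_2,v_3,v_5]

giving chain groups C_0 ≅ Z^6, C_1 ≅ Z^15, C_2 ≅ Z^10.

Boundary ∂_1: C_1 → C_0 is given by ∂[p,q] = [q] − [p]. For instance
  ∂[v_2,v_5] = [v_5] − [v_2].
The 6×15 boundary matrix has rank 5 and Smith normal form diag(1,1,1,1,1).

∂_2: C_2 → C_1 acts by ∂[p,q,r] = [q,r] − [p,r] + [p,q]. For instance
  ∂[v_0,v_1,v_3] = [v_1,v_3] − [v_0,v_3] + [v_0,v_1],
  ∂[v_1,v_2,v_4] = [v_2,v_4] − [v_1,v_4] + [v_1,v_2].
As a 15×10 matrix over Z this has rank 10, with invariant factors (1,1,1,1,1,1,1,1,1,2).

Now H_k = ker ∂_k / im ∂_{k+1}, so:

  H_0: rank C_0 − rank ∂_1 = 6 − 5 = 1, and the invariant factors of ∂_1 are all 1, so H_0 = Z.
  H_1: rank ker ∂_1 − rank ∂_2 = (15 − 5) − 10 = 0, and ∂_2 has invariant factor 2 > 1, so H_1 = Z/2Z.
  H_2: rank ker ∂_2 − rank ∂_3 = (10 − 10) − 0 = 0, and there is no ∂_3, so H_2 = 0.

As a check, the Euler characteristic is 6 − 15 + 10 = 1, which agrees with 1 − 0 + 0 = 1.
(K is a triangulation of the real projective plane RP^2.)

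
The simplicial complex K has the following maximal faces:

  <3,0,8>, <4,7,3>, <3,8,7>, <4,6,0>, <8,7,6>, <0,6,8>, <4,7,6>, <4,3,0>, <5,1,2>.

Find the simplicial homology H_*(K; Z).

H_0 ≅ Z^2,  H_1 = 0,  H_2 ≅ Z.

Order the vertices as 0 < 1 < 2 < 3 < 4 < 5 < 6 < 7 < 8. Listing each simplex with vertices in this order, K has dimension 2 with simplices:

  0-simplices (9): [0], [1], [2], [3], [4], [5], [6], [7], [8]
  1-simplices (15): [0,3], [0,4], [0,6], [0,8], [1,2], [1,5], [2,5], [3,4], [3,7], [3,8], [4,6], [4,7], [6,7], [6,8], [7,8]
  2-simplices (9): [0,3,4], [0,3,8], [0,4,6], [0,6,8], [1,2,5], [3,4,7], [3,7,8], [4,6,7], [6,7,8]

Hence C_0 ≅ Z^9, C_1 ≅ Z^15, C_2 ≅ Z^9.

∂_1: C_1 → C_0 sends each edge [p,q] (with p < q) to q − p.
This gives a 9×15 integer matrix of rank 7; reducing to Smith normal form yields diagonal entries (1,1,1,1,1,1,1).

The boundary map ∂_2: C_2 → C_1 acts by ∂[p,q,r] = [q,r] − [p,r] + [p,q]. For instance
  ∂[0,4,6] = [4,6] − [0,6] + [0,4],
  ∂[0,6,8] = [6,8] − [0,8] + [0,6].
This gives a 15×9 integer matrix of rank 8; reducing to Smith normal form yields diagonal entries (1,1,1,1,1,1,1,1).

Computing H_k = (kernel of ∂_k) / (image of ∂_{k+1}):

  H_0: rank C_0 − rank ∂_1 = 9 − 7 = 2, and the invariant factors of ∂_1 are all 1, so H_0 ≅ Z^2.
  H_1: rank ker ∂_1 − rank ∂_2 = (15 − 7) − 8 = 0, and the invariant factors of ∂_2 are all 1, so H_1 ≅ 0.
  H_2: rank ker ∂_2 − rank ∂_3 = (9 − 8) − 0 = 1, and there is no ∂_3, so H_2 ≅ Z.

As a check, the Euler characteristic is 9 − 15 + 9 = 3, which agrees with 2 − 0 + 1 = 3.
(K is a triangulation of the disjoint union of the 2-simplex and the 2-sphere S^2.)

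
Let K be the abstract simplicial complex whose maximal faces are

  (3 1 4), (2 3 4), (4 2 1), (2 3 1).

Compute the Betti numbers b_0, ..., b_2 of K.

K has 4 vertices, 6 edges, 4 triangles.
rank ∂_0 = 0, rank ∂_1 = 3 ⇒ b_0 = 4 − 0 − 3 = 1; all invariant factors of ∂_1 are 1 so no torsion. So H_0 = Z.
rank ∂_1 = 3, rank ∂_2 = 3 ⇒ b_1 = 6 − 3 − 3 = 0; all invariant factors of ∂_2 are 1 so no torsion. So H_1 = 0.
rank ∂_2 = 3, rank ∂_3 = 0 ⇒ b_2 = 4 − 3 − 0 = 1. So H_2 = Z.

b_0 = 1, b_1 = 0, b_2 = 1.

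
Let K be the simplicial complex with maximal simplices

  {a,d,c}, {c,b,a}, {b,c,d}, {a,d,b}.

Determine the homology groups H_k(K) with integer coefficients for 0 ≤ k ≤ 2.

K has 4 vertices, 6 edges, 4 triangles.
rank ∂_0 = 0, rank ∂_1 = 3 ⇒ b_0 = 4 − 0 − 3 = 1; all invariant factors of ∂_1 are 1 so no torsion. So H_0 ≅ Z.
rank ∂_1 = 3, rank ∂_2 = 3 ⇒ b_1 = 6 − 3 − 3 = 0; all invariant factors of ∂_2 are 1 so no torsion. So H_1 ≅ 0.
rank ∂_2 = 3, rank ∂_3 = 0 ⇒ b_2 = 4 − 3 − 0 = 1. So H_2 ≅ Z.

H_0 ≅ Z,  H_1 = 0,  H_2 ≅ Z.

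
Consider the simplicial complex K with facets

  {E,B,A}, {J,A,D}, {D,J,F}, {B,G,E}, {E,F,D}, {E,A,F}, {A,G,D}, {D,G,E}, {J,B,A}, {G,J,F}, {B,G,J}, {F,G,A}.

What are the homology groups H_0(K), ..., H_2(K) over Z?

H_0 = Z,  H_1 = Z/2Z,  H_2 = 0.

Order the vertices as A < B < D < E < F < G < J. Listing each simplex with vertices in this order, K has dimension 2 with simplices:

  0-simplices (7): A, B, D, E, F, G, J
  1-simplices (18): AB, AD, AE, AF, AG, AJ, BE, BG, BJ, DE, DF, DG, DJ, EF, EG, FG, FJ, GJ
  2-simplices (12): ABE, ABJ, ADG, ADJ, AEF, AFG, BEG, BGJ, DEF, DEG, DFJ, FGJ

so the chain groups are C_0 ≅ Z^7, C_1 ≅ Z^18, C_2 ≅ Z^12.

∂_1: C_1 → C_0 maps an edge to its endpoints' difference, ∂[p,q] = q − p. For instance
  ∂EG = G − E.
As a 7×18 matrix over Z this has rank 6, with invariant factors (1,1,1,1,1,1).

The boundary map ∂_2: C_2 → C_1 sends each 2-simplex [p,q,r] to [q,r] − [p,r] + [p,q]. For instance
  ∂DEG = EG − DG + DE,
  ∂BGJ = GJ − BJ + BG.
This gives a 18×12 integer matrix of rank 12; reducing to Smith normal form yields diagonal entries (1,1,1,1,1,1,1,1,1,1,1,2).

Computing H_k = (kernel of ∂_k) / (image of ∂_{k+1}):

  H_0: rank C_0 − rank ∂_1 = 7 − 6 = 1, and the invariant factors of ∂_1 are all 1, so H_0 = Z.
  H_1: rank ker ∂_1 − rank ∂_2 = (18 − 6) − 12 = 0, and ∂_2 has invariant factor 2 > 1, so H_1 = Z/2Z.
  H_2: rank ker ∂_2 − rank ∂_3 = (12 − 12) − 0 = 0, and there is no ∂_3, so H_2 = 0.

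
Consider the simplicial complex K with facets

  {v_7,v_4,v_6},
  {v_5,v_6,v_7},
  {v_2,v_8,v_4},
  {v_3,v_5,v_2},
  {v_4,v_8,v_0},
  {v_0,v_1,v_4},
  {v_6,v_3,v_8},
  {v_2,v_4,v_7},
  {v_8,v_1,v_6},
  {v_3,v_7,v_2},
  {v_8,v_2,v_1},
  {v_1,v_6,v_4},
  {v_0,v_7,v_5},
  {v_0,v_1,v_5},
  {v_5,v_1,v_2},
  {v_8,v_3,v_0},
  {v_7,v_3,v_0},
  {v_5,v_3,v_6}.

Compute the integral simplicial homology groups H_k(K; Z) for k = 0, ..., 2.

H_0 = Z,  H_1 = Z ⊕ Z/2,  H_2 = 0.

Take the total order v_0 < v_1 < v_2 < v_3 < v_4 < v_5 < v_6 < v_7 < v_8 on the vertex set. Then K (dimension 2) consists of the simplices:

  0-simplices (9): [v_0], [v_1], [v_2], [v_3], [v_4], [v_5], [v_6], [v_7], [v_8]
  1-simplices (27): (27 of them)
  2-simplices (18): (18 of them)

Hence C_0 ≅ Z^9, C_1 ≅ Z^27, C_2 ≅ Z^18.

The boundary map ∂_1: C_1 → C_0 is given by ∂[p,q] = [q] − [p]. For instance
  ∂[v_0,v_3] = [v_3] − [v_0].
This gives a 9×27 integer matrix of rank 8; reducing to Smith normal form yields diagonal entries (1,1,1,1,1,1,1,1).

∂_2: C_2 → C_1 sends each 2-simplex [p,q,r] to [q,r] − [p,r] + [p,q]. For instance
  ∂[v_1,v_4,v_6] = [v_4,v_6] − [v_1,v_6] + [v_1,v_4],
  ∂[v_1,v_2,v_8] = [v_2,v_8] − [v_1,v_8] + [v_1,v_2].
This gives a 27×18 integer matrix of rank 18; reducing to Smith normal form yields diagonal entries (1,1,1,1,1,1,1,1,1,1,1,1,1,1,1,1,1,2).

Computing H_k = (kernel of ∂_k) / (image of ∂_{k+1}):

  H_0: rank C_0 − rank ∂_1 = 9 − 8 = 1, and the invariant factors of ∂_1 are all 1, so H_0 ≅ Z.
  H_1: rank ker ∂_1 − rank ∂_2 = (27 − 8) − 18 = 1, and ∂_2 has invariant factor 2 > 1, so H_1 ≅ Z ⊕ Z/2.
  H_2: rank ker ∂_2 − rank ∂_3 = (18 − 18) − 0 = 0, and there is no ∂_3, so H_2 ≅ 0.

As a check, the Euler characteristic is 9 − 27 + 18 = 0, which agrees with 1 − 1 + 0 = 0.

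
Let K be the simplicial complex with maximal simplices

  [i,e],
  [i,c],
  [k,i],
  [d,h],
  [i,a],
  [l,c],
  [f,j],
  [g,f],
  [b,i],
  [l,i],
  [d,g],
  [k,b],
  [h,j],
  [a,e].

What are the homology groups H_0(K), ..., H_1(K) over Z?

Take the total order a < b < c < d < e < f < g < h < i < j < k < l on the vertex set. Then K (dimension 1) consists of the simplices:

  0-simplices (12): a, b, c, d, e, f, g, h, i, j, k, l
  1-simplices (14): ae, ai, bi, bk, ci, cl, dg, dh, ei, fg, fj, hj, ik, il

so the chain groups are C_0 ≅ Z^12, C_1 ≅ Z^14.

The boundary map ∂_1: C_1 → C_0 sends each edge [p,q] (with p < q) to q − p.
The resulting 12×14 matrix has rank 10, and its Smith normal form has invariant factors (1,1,1,1,1,1,1,1,1,1).

Reading off H_k = ker ∂_k / im ∂_{k+1}:

  H_0: rank C_0 − rank ∂_1 = 12 − 10 = 2, and the invariant factors of ∂_1 are all 1, so H_0 = Z^2.
  H_1: rank ker ∂_1 − rank ∂_2 = (14 − 10) − 0 = 4, and there is no ∂_2, so H_1 = Z^4.

(K is a triangulation of the disjoint union of the circle S^1 and a wedge of 3 circles.)

H_0 = Z^2,  H_1 = Z^4.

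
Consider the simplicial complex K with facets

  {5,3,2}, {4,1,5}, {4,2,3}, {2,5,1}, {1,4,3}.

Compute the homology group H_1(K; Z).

H_1 = Z.

We work with the vertex ordering 1 < 2 < 3 < 4 < 5. The simplices of K, each written with vertices in increasing order, are:

  0-simplices (5): [1], [2], [3], [4], [5]
  1-simplices (10): [1,2], [1,3], [1,4], [1,5], [2,3], [2,4], [2,5], [3,4], [3,5], [4,5]
  2-simplices (5): [1,2,5], [1,3,4], [1,4,5], [2,3,4], [2,3,5]

Hence C_0 ≅ Z^5, C_1 ≅ Z^10, C_2 ≅ Z^5.

The boundary map ∂_1: C_1 → C_0 is given by ∂[p,q] = [q] − [p]. For instance
  ∂[2,3] = [3] − [2].
The 5×10 boundary matrix has rank 4 and Smith normal form diag(1,1,1,1).

The boundary map ∂_2: C_2 → C_1 maps a triangle to the signed sum of its edges. For instance
  ∂[2,3,4] = [3,4] − [2,4] + [2,3],
  ∂[2,3,5] = [3,5] − [2,5] + [2,3].
The resulting 10×5 matrix has rank 5, and its Smith normal form has invariant factors (1,1,1,1,1).

Computing H_k = (kernel of ∂_k) / (image of ∂_{k+1}):

  H_1: rank ker ∂_1 − rank ∂_2 = (10 − 4) − 5 = 1, and the invariant factors of ∂_2 are all 1, so H_1 = Z.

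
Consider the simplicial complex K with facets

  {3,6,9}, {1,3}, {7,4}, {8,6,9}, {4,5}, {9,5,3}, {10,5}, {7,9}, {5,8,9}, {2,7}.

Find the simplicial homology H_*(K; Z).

Take the total order 1 < 2 < 3 < 4 < 5 < 6 < 7 < 8 < 9 < 10 on the vertex set. Then K (dimension 2) consists of the simplices:

  0-simplices (10): [1], [2], [3], [4], [5], [6], [7], [8], [9], [10]
  1-simplices (14): [1,3], [2,7], [3,5], [3,6], [3,9], [4,5], [4,7], [5,8], [5,9], [5,10], [6,8], [6,9], [7,9], [8,9]
  2-simplices (4): [3,5,9], [3,6,9], [5,8,9], [6,8,9]

Hence C_0 ≅ Z^10, C_1 ≅ Z^14, C_2 ≅ Z^4.

Boundary ∂_1: C_1 → C_0 maps an edge to its endpoints' difference, ∂[p,q] = q − p. For instance
  ∂[2,7] = [7] − [2].
The resulting 10×14 matrix has rank 9, and its Smith normal form has invariant factors (1,1,1,1,1,1,1,1,1).

Boundary ∂_2: C_2 → C_1 maps a triangle to the signed sum of its edges. For instance
  ∂[3,6,9] = [6,9] − [3,9] + [3,6],
  ∂[3,5,9] = [5,9] − [3,9] + [3,5].
The resulting 14×4 matrix has rank 4, and its Smith normal form has invariant factors (1,1,1,1).

Reading off H_k = ker ∂_k / im ∂_{k+1}:

  H_0: rank C_0 − rank ∂_1 = 10 − 9 = 1, and the invariant factors of ∂_1 are all 1, so H_0 = Z.
  H_1: rank ker ∂_1 − rank ∂_2 = (14 − 9) − 4 = 1, and the invariant factors of ∂_2 are all 1, so H_1 = Z.
  H_2: rank ker ∂_2 − rank ∂_3 = (4 − 4) − 0 = 0, and there is no ∂_3, so H_2 = 0.

H_0 ≅ Z,  H_1 ≅ Z,  H_2 = 0.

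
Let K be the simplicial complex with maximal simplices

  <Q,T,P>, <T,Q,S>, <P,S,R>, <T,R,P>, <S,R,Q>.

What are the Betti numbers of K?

Fix the vertex order P < Q < R < S < T and write every simplex with vertices in increasing order. Then dim K = 2 and the simplices of K are:

  0-simplices (5): P, Q, R, S, T
  1-simplices (10): PQ, PR, PS, PT, QR, QS, QT, RS, RT, ST
  2-simplices (5): PQT, PRS, PRT, QRS, QST

so the chain groups are C_0 ≅ Z^5, C_1 ≅ Z^10, C_2 ≅ Z^5.

Boundary ∂_1: C_1 → C_0 is given by ∂[p,q] = [q] − [p].
The 5×10 boundary matrix has rank 4 and Smith normal form diag(1,1,1,1).

The boundary map ∂_2: C_2 → C_1 maps a triangle to the signed sum of its edges. For instance
  ∂QST = ST − QT + QS,
  ∂PRT = RT − PT + PR.
The resulting 10×5 matrix has rank 5, and its Smith normal form has invariant factors (1,1,1,1,1).

From H_k ≅ ker(∂_k) / im(∂_{k+1}) we obtain:

  H_0: rank C_0 − rank ∂_1 = 5 − 4 = 1, and the invariant factors of ∂_1 are all 1, so H_0 ≅ Z.
  H_1: rank ker ∂_1 − rank ∂_2 = (10 − 4) − 5 = 1, and the invariant factors of ∂_2 are all 1, so H_1 ≅ Z.
  H_2: rank ker ∂_2 − rank ∂_3 = (5 − 5) − 0 = 0, and there is no ∂_3, so H_2 ≅ 0.

Hence the Betti numbers are b_0 = 1, b_1 = 1, b_2 = 0.

b_0 = 1, b_1 = 1, b_2 = 0.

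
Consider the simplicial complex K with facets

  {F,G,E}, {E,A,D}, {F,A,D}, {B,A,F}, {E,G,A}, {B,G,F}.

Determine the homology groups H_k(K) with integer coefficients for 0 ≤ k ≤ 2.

H_0 ≅ Z,  H_1 ≅ Z,  H_2 = 0.

Order the vertices as A < B < D < E < F < G. Listing each simplex with vertices in this order, K has dimension 2 with simplices:

  0-simplices (6): A, B, D, E, F, G
  1-simplices (12): AB, AD, AE, AF, AG, BF, BG, DE, DF, EF, EG, FG
  2-simplices (6): ABF, ADE, ADF, AEG, BFG, EFG

giving chain groups C_0 ≅ Z^6, C_1 ≅ Z^12, C_2 ≅ Z^6.

∂_1: C_1 → C_0 maps an edge to its endpoints' difference, ∂[p,q] = q − p.
The 6×12 boundary matrix has rank 5 and Smith normal form diag(1,1,1,1,1).

Boundary ∂_2: C_2 → C_1 sends each 2-simplex [p,q,r] to [q,r] − [p,r] + [p,q]. For instance
  ∂ADE = DE − AE + AD,
  ∂EFG = FG − EG + EF.
The resulting 12×6 matrix has rank 6, and its Smith normal form has invariant factors (1,1,1,1,1,1).

Computing H_k = (kernel of ∂_k) / (image of ∂_{k+1}):

  H_0: rank C_0 − rank ∂_1 = 6 − 5 = 1, and the invariant factors of ∂_1 are all 1, so H_0 ≅ Z.
  H_1: rank ker ∂_1 − rank ∂_2 = (12 − 5) − 6 = 1, and the invariant factors of ∂_2 are all 1, so H_1 ≅ Z.
  H_2: rank ker ∂_2 − rank ∂_3 = (6 − 6) − 0 = 0, and there is no ∂_3, so H_2 ≅ 0.

(K is a triangulation of the cylinder S^1 x I.)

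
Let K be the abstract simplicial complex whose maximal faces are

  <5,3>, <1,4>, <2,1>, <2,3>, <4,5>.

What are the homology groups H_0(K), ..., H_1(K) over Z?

Order the vertices as 1 < 2 < 3 < 4 < 5. Listing each simplex with vertices in this order, K has dimension 1 with simplices:

  0-simplices (5): [1], [2], [3], [4], [5]
  1-simplices (5): [1,2], [1,4], [2,3], [3,5], [4,5]

so the chain groups are C_0 ≅ Z^5, C_1 ≅ Z^5.

The boundary map ∂_1: C_1 → C_0 sends each edge [p,q] (with p < q) to q − p.
As a 5×5 matrix over Z this has rank 4, with invariant factors (1,1,1,1).

Now H_k = ker ∂_k / im ∂_{k+1}, so:

  H_0: rank C_0 − rank ∂_1 = 5 − 4 = 1, and the invariant factors of ∂_1 are all 1, so H_0 ≅ Z.
  H_1: rank ker ∂_1 − rank ∂_2 = (5 − 4) − 0 = 1, and there is no ∂_2, so H_1 ≅ Z.

As a check, the Euler characteristic is 5 − 5 = 0, which agrees with 1 − 1 = 0.
(K is a triangulation of the circle S^1.)

H_0 = Z,  H_1 = Z.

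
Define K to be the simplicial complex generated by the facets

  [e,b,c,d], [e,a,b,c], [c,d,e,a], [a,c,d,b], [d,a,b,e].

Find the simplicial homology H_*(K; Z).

Fix the vertex order a < b < c < d < e and write every simplex with vertices in increasing order. Then dim K = 3 and the simplices of K are:

  0-simplices (5): a, b, c, d, e
  1-simplices (10): ab, ac, ad, ae, bc, bd, be, cd, ce, de
  2-simplices (10): abc, abd, abe, acd, ace, ade, bcd, bce, bde, cde
  3-simplices (5): abcd, abce, abde, acde, bcde

Hence C_0 ≅ Z^5, C_1 ≅ Z^10, C_2 ≅ Z^10, C_3 ≅ Z^5.

∂_1: C_1 → C_0 maps an edge to its endpoints' difference, ∂[p,q] = q − p.
The 5×10 boundary matrix has rank 4 and Smith normal form diag(1,1,1,1).

The boundary map ∂_2: C_2 → C_1 sends each 2-simplex [p,q,r] to [q,r] − [p,r] + [p,q]. For instance
  ∂acd = cd − ad + ac,
  ∂cde = de − ce + cd.
The 10×10 boundary matrix has rank 6 and Smith normal form diag(1,1,1,1,1,1).

The boundary map ∂_3: C_3 → C_2 sends each 3-simplex σ to the alternating sum Σ_i (−1)^i (σ with its i-th vertex removed). For instance
  ∂bcde = cde − bde + bce − bcd,
  ∂acde = cde − ade + ace − acd.
The 10×5 boundary matrix has rank 4 and Smith normal form diag(1,1,1,1).

Now H_k = ker ∂_k / im ∂_{k+1}, so:

  H_0: rank C_0 − rank ∂_1 = 5 − 4 = 1, and the invariant factors of ∂_1 are all 1, so H_0 ≅ Z.
  H_1: rank ker ∂_1 − rank ∂_2 = (10 − 4) − 6 = 0, and the invariant factors of ∂_2 are all 1, so H_1 ≅ 0.
  H_2: rank ker ∂_2 − rank ∂_3 = (10 − 6) − 4 = 0, and the invariant factors of ∂_3 are all 1, so H_2 ≅ 0.
  H_3: rank ker ∂_3 − rank ∂_4 = (5 − 4) − 0 = 1, and there is no ∂_4, so H_3 ≅ Z.

H_0 = Z,  H_1 = 0,  H_2 = 0,  H_3 = Z.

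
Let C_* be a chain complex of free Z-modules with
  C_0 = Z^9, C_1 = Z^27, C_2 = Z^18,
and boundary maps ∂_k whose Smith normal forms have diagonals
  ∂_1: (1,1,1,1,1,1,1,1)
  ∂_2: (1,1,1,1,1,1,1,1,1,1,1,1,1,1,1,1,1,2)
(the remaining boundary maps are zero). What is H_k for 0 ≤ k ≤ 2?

H_0 ≅ Z,  H_1 ≅ Z ⊕ Z/2,  H_2 = 0.

H_0: b_0 = 9 − 0 − 8 = 1; torsion from ∂_1 factors > 1: none. So H_0 ≅ Z.
H_1: b_1 = 27 − 8 − 18 = 1; torsion from ∂_2 factors > 1: [2]. So H_1 ≅ Z ⊕ Z/2.
H_2: b_2 = 18 − 18 − 0 = 0; torsion from ∂_3 factors > 1: none. So H_2 ≅ 0.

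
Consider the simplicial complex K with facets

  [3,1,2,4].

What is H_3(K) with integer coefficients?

H_3 ≅ 0.

Take the total order 1 < 2 < 3 < 4 on the vertex set. Then K (dimension 3) consists of the simplices:

  0-simplices (4): [1], [2], [3], [4]
  1-simplices (6): [1,2], [1,3], [1,4], [2,3], [2,4], [3,4]
  2-simplices (4): [1,2,3], [1,2,4], [1,3,4], [2,3,4]
  3-simplices (1): [1,2,3,4]

so the chain groups are C_0 ≅ Z^4, C_1 ≅ Z^6, C_2 ≅ Z^4, C_3 ≅ Z^1.

Boundary ∂_1: C_1 → C_0 maps an edge to its endpoints' difference, ∂[p,q] = q − p. For instance
  ∂[1,4] = [4] − [1].
As a 4×6 matrix over Z this has rank 3, with invariant factors (1,1,1).

Boundary ∂_2: C_2 → C_1 sends each 2-simplex [p,q,r] to [q,r] − [p,r] + [p,q]. For instance
  ∂[1,2,3] = [2,3] − [1,3] + [1,2],
  ∂[1,2,4] = [2,4] − [1,4] + [1,2].
The resulting 6×4 matrix has rank 3, and its Smith normal form has invariant factors (1,1,1).

∂_3: C_3 → C_2 sends each 3-simplex σ to the alternating sum Σ_i (−1)^i (σ with its i-th vertex removed). For instance
  ∂[1,2,3,4] = [2,3,4] − [1,3,4] + [1,2,4] − [1,2,3].
This gives a 4×1 integer matrix of rank 1; reducing to Smith normal form yields diagonal entries (1).

Reading off H_k = ker ∂_k / im ∂_{k+1}:

  H_3: rank ker ∂_3 − rank ∂_4 = (1 − 1) − 0 = 0, and there is no ∂_4, so H_3 ≅ 0.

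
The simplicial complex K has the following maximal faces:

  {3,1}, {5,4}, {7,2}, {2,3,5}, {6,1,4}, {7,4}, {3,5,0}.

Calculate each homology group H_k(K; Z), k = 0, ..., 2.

H_0 = Z,  H_1 = Z^2,  H_2 = 0.

We work with the vertex ordering 0 < 1 < 2 < 3 < 4 < 5 < 6 < 7. The simplices of K, each written with vertices in increasing order, are:

  0-simplices (8): [0], [1], [2], [3], [4], [5], [6], [7]
  1-simplices (12): [0,3], [0,5], [1,3], [1,4], [1,6], [2,3], [2,5], [2,7], [3,5], [4,5], [4,6], [4,7]
  2-simplices (3): [0,3,5], [1,4,6], [2,3,5]

so the chain groups are C_0 ≅ Z^8, C_1 ≅ Z^12, C_2 ≅ Z^3.

Boundary ∂_1: C_1 → C_0 is given by ∂[p,q] = [q] − [p]. For instance
  ∂[4,7] = [7] − [4].
This gives a 8×12 integer matrix of rank 7; reducing to Smith normal form yields diagonal entries (1,1,1,1,1,1,1).

Boundary ∂_2: C_2 → C_1 acts by ∂[p,q,r] = [q,r] − [p,r] + [p,q]. For instance
  ∂[1,4,6] = [4,6] − [1,6] + [1,4],
  ∂[2,3,5] = [3,5] − [2,5] + [2,3].
As a 12×3 matrix over Z this has rank 3, with invariant factors (1,1,1).

From H_k ≅ ker(∂_k) / im(∂_{k+1}) we obtain:

  H_0: rank C_0 − rank ∂_1 = 8 − 7 = 1, and the invariant factors of ∂_1 are all 1, so H_0 ≅ Z.
  H_1: rank ker ∂_1 − rank ∂_2 = (12 − 7) − 3 = 2, and the invariant factors of ∂_2 are all 1, so H_1 ≅ Z^2.
  H_2: rank ker ∂_2 − rank ∂_3 = (3 − 3) − 0 = 0, and there is no ∂_3, so H_2 ≅ 0.

As a check, the Euler characteristic is 8 − 12 + 3 = -1, which agrees with 1 − 2 + 0 = -1.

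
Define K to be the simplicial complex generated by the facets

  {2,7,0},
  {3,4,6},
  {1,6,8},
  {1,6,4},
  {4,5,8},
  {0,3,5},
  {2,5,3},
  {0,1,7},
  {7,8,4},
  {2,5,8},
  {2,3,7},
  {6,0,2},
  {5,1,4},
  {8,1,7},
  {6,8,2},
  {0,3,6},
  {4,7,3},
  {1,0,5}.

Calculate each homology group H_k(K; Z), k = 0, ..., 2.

H_0 = Z,  H_1 = Z ⊕ Z/2Z,  H_2 = 0.

Order the vertices as 0 < 1 < 2 < 3 < 4 < 5 < 6 < 7 < 8. Listing each simplex with vertices in this order, K has dimension 2 with simplices:

  0-simplices (9): [0], [1], [2], [3], [4], [5], [6], [7], [8]
  1-simplices (27): (27 of them)
  2-simplices (18): [0,1,5], [0,1,7], [0,2,6], [0,2,7], [0,3,5], [0,3,6], [1,4,5], [1,4,6], [1,6,8], [1,7,8], [2,3,5], [2,3,7], [2,5,8], [2,6,8], [3,4,6], [3,4,7], [4,5,8], [4,7,8]

so the chain groups are C_0 ≅ Z^9, C_1 ≅ Z^27, C_2 ≅ Z^18.

Boundary ∂_1: C_1 → C_0 maps an edge to its endpoints' difference, ∂[p,q] = q − p.
The resulting 9×27 matrix has rank 8, and its Smith normal form has invariant factors (1,1,1,1,1,1,1,1).

∂_2: C_2 → C_1 maps a triangle to the signed sum of its edges. For instance
  ∂[2,3,7] = [3,7] − [2,7] + [2,3],
  ∂[2,5,8] = [5,8] − [2,8] + [2,5].
The resulting 27×18 matrix has rank 18, and its Smith normal form has invariant factors (1,1,1,1,1,1,1,1,1,1,1,1,1,1,1,1,1,2).

Computing H_k = (kernel of ∂_k) / (image of ∂_{k+1}):

  H_0: rank C_0 − rank ∂_1 = 9 − 8 = 1, and the invariant factors of ∂_1 are all 1, so H_0 ≅ Z.
  H_1: rank ker ∂_1 − rank ∂_2 = (27 − 8) − 18 = 1, and ∂_2 has invariant factor 2 > 1, so H_1 ≅ Z ⊕ Z/2Z.
  H_2: rank ker ∂_2 − rank ∂_3 = (18 − 18) − 0 = 0, and there is no ∂_3, so H_2 ≅ 0.

As a check, the Euler characteristic is 9 − 27 + 18 = 0, which agrees with 1 − 1 + 0 = 0.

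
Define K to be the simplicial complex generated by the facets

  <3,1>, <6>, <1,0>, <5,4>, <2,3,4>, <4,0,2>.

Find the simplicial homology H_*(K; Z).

H_0 ≅ Z^2,  H_1 ≅ Z,  H_2 = 0.

Take the total order 0 < 1 < 2 < 3 < 4 < 5 < 6 on the vertex set. Then K (dimension 2) consists of the simplices:

  0-simplices (7): [0], [1], [2], [3], [4], [5], [6]
  1-simplices (8): [0,1], [0,2], [0,4], [1,3], [2,3], [2,4], [3,4], [4,5]
  2-simplices (2): [0,2,4], [2,3,4]

so the chain groups are C_0 ≅ Z^7, C_1 ≅ Z^8, C_2 ≅ Z^2.

∂_1: C_1 → C_0 is given by ∂[p,q] = [q] − [p].
As a 7×8 matrix over Z this has rank 5, with invariant factors (1,1,1,1,1).

Boundary ∂_2: C_2 → C_1 acts by ∂[p,q,r] = [q,r] − [p,r] + [p,q]. For instance
  ∂[0,2,4] = [2,4] − [0,4] + [0,2],
  ∂[2,3,4] = [3,4] − [2,4] + [2,3].
As a 8×2 matrix over Z this has rank 2, with invariant factors (1,1).

Computing H_k = (kernel of ∂_k) / (image of ∂_{k+1}):

  H_0: rank C_0 − rank ∂_1 = 7 − 5 = 2, and the invariant factors of ∂_1 are all 1, so H_0 ≅ Z^2.
  H_1: rank ker ∂_1 − rank ∂_2 = (8 − 5) − 2 = 1, and the invariant factors of ∂_2 are all 1, so H_1 ≅ Z.
  H_2: rank ker ∂_2 − rank ∂_3 = (2 − 2) − 0 = 0, and there is no ∂_3, so H_2 ≅ 0.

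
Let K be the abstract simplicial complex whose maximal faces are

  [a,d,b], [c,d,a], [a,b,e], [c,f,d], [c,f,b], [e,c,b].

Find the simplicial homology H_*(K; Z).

Take the total order a < b < c < d < e < f on the vertex set. Then K (dimension 2) consists of the simplices:

  0-simplices (6): a, b, c, d, e, f
  1-simplices (12): ab, ac, ad, ae, bc, bd, be, bf, cd, ce, cf, df
  2-simplices (6): abd, abe, acd, bce, bcf, cdf

so the chain groups are C_0 ≅ Z^6, C_1 ≅ Z^12, C_2 ≅ Z^6.

The boundary map ∂_1: C_1 → C_0 is given by ∂[p,q] = [q] − [p].
As a 6×12 matrix over Z this has rank 5, with invariant factors (1,1,1,1,1).

Boundary ∂_2: C_2 → C_1 sends each 2-simplex [p,q,r] to [q,r] − [p,r] + [p,q]. For instance
  ∂bce = ce − be + bc,
  ∂bcf = cf − bf + bc.
The 12×6 boundary matrix has rank 6 and Smith normal form diag(1,1,1,1,1,1).

Reading off H_k = ker ∂_k / im ∂_{k+1}:

  H_0: rank C_0 − rank ∂_1 = 6 − 5 = 1, and the invariant factors of ∂_1 are all 1, so H_0 = Z.
  H_1: rank ker ∂_1 − rank ∂_2 = (12 − 5) − 6 = 1, and the invariant factors of ∂_2 are all 1, so H_1 = Z.
  H_2: rank ker ∂_2 − rank ∂_3 = (6 − 6) − 0 = 0, and there is no ∂_3, so H_2 = 0.

(K is a triangulation of the cylinder S^1 x I.)

H_0 = Z,  H_1 = Z,  H_2 = 0.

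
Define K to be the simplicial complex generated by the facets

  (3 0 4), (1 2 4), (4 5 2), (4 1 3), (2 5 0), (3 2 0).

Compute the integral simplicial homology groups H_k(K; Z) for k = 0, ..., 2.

We work with the vertex ordering 0 < 1 < 2 < 3 < 4 < 5. The simplices of K, each written with vertices in increasing order, are:

  0-simplices (6): [0], [1], [2], [3], [4], [5]
  1-simplices (12): [0,2], [0,3], [0,4], [0,5], [1,2], [1,3], [1,4], [2,3], [2,4], [2,5], [3,4], [4,5]
  2-simplices (6): [0,2,3], [0,2,5], [0,3,4], [1,2,4], [1,3,4], [2,4,5]

so the chain groups are C_0 ≅ Z^6, C_1 ≅ Z^12, C_2 ≅ Z^6.

The boundary map ∂_1: C_1 → C_0 is given by ∂[p,q] = [q] − [p]. For instance
  ∂[4,5] = [5] − [4].
As a 6×12 matrix over Z this has rank 5, with invariant factors (1,1,1,1,1).

The boundary map ∂_2: C_2 → C_1 sends each 2-simplex [p,q,r] to [q,r] − [p,r] + [p,q]. For instance
  ∂[1,3,4] = [3,4] − [1,4] + [1,3],
  ∂[1,2,4] = [2,4] − [1,4] + [1,2].
The 12×6 boundary matrix has rank 6 and Smith normal form diag(1,1,1,1,1,1).

From H_k ≅ ker(∂_k) / im(∂_{k+1}) we obtain:

  H_0: rank C_0 − rank ∂_1 = 6 − 5 = 1, and the invariant factors of ∂_1 are all 1, so H_0 ≅ Z.
  H_1: rank ker ∂_1 − rank ∂_2 = (12 − 5) − 6 = 1, and the invariant factors of ∂_2 are all 1, so H_1 ≅ Z.
  H_2: rank ker ∂_2 − rank ∂_3 = (6 − 6) − 0 = 0, and there is no ∂_3, so H_2 ≅ 0.

As a check, the Euler characteristic is 6 − 12 + 6 = 0, which agrees with 1 − 1 + 0 = 0.
(K is a triangulation of the cylinder S^1 x I.)

H_0 = Z,  H_1 = Z,  H_2 = 0.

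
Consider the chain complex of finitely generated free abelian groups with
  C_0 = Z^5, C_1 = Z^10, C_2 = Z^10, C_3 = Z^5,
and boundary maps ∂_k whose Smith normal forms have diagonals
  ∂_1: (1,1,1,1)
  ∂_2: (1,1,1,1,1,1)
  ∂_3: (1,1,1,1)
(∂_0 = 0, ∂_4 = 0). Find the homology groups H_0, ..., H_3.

H_0 ≅ Z,  H_1 = 0,  H_2 = 0,  H_3 ≅ Z.

H_0: b_0 = 5 − 0 − 4 = 1; torsion from ∂_1 factors > 1: none. So H_0 ≅ Z.
H_1: b_1 = 10 − 4 − 6 = 0; torsion from ∂_2 factors > 1: none. So H_1 ≅ 0.
H_2: b_2 = 10 − 6 − 4 = 0; torsion from ∂_3 factors > 1: none. So H_2 ≅ 0.
H_3: b_3 = 5 − 4 − 0 = 1; torsion from ∂_4 factors > 1: none. So H_3 ≅ Z.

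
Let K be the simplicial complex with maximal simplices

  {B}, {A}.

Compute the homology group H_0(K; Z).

We work with the vertex ordering A < B. The simplices of K, each written with vertices in increasing order, are:

  0-simplices (2): A, B

Hence C_0 ≅ Z^2.

Now H_k = ker ∂_k / im ∂_{k+1}, so:

  H_0: rank C_0 − rank ∂_1 = 2 − 0 = 2, and there is no ∂_1, so H_0 ≅ Z^2.

H_0 = Z^2.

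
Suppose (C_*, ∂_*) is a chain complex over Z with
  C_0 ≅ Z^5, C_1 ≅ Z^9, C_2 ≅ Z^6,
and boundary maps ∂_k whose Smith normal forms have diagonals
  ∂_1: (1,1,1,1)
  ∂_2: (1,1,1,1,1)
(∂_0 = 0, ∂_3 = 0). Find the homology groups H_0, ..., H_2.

H_0 ≅ Z,  H_1 = 0,  H_2 ≅ Z.

H_0: b_0 = 5 − 0 − 4 = 1; torsion from ∂_1 factors > 1: none. So H_0 ≅ Z.
H_1: b_1 = 9 − 4 − 5 = 0; torsion from ∂_2 factors > 1: none. So H_1 ≅ 0.
H_2: b_2 = 6 − 5 − 0 = 1; torsion from ∂_3 factors > 1: none. So H_2 ≅ Z.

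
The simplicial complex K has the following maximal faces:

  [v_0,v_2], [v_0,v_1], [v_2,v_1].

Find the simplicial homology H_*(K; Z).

Take the total order v_0 < v_1 < v_2 on the vertex set. Then K (dimension 1) consists of the simplices:

  0-simplices (3): [v_0], [v_1], [v_2]
  1-simplices (3): [v_0,v_1], [v_0,v_2], [v_1,v_2]

so the chain groups are C_0 ≅ Z^3, C_1 ≅ Z^3.

The boundary map ∂_1: C_1 → C_0 sends each edge [p,q] (with p < q) to q − p. For instance
  ∂[v_1,v_2] = [v_2] − [v_1].
The 3×3 boundary matrix has rank 2 and Smith normal form diag(1,1).

Reading off H_k = ker ∂_k / im ∂_{k+1}:

  H_0: rank C_0 − rank ∂_1 = 3 − 2 = 1, and the invariant factors of ∂_1 are all 1, so H_0 ≅ Z.
  H_1: rank ker ∂_1 − rank ∂_2 = (3 − 2) − 0 = 1, and there is no ∂_2, so H_1 ≅ Z.

H_0 = Z,  H_1 = Z.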